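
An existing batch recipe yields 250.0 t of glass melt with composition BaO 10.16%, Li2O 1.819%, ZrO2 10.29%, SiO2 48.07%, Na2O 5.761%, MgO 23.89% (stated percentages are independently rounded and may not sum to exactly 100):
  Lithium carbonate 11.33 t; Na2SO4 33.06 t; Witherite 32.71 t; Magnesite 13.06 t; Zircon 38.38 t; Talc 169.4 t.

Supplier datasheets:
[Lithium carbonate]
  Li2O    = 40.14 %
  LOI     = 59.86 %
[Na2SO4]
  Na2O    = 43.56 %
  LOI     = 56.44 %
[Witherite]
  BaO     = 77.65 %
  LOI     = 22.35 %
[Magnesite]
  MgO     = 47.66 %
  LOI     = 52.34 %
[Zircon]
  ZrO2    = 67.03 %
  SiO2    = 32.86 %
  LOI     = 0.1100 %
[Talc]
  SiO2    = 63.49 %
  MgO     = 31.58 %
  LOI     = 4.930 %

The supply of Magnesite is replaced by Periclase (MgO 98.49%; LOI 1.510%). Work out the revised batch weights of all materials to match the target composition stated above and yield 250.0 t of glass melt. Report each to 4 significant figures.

Intermediates are rounded to 4 significant digits when quoted. All internal work holds full float precision end to end; each reported result is rounded only once; the derived quantities (six oxide percentages, the yield, net glass mass, the totals, LOI) are rebuilt in full precision using the weight values for 250.0 t of glass, exactly as printed in the problem or answer text.
Per-oxide target masses for 250.0 t glass melt:
  BaO: 10.16% × 250.0 = 25.40 t
  Li2O: 1.819% × 250.0 = 4.548 t
  ZrO2: 10.29% × 250.0 = 25.72 t
  SiO2: 48.07% × 250.0 = 120.2 t
  Na2O: 5.761% × 250.0 = 14.40 t
  MgO: 23.89% × 250.0 = 59.72 t
A balance pass over the oxides, on the weights just shown, versus the basis set out (sum by sum, the targets are met exact up to rounding of places):
  BaO: 32.71·0.7765 = 25.40 t (target 25.40 t)
  Li2O: 11.33·0.4014 = 4.548 t (target 4.548 t)
  ZrO2: 38.38·0.6703 = 25.73 t (target 25.72 t)
  SiO2: 38.38·0.3286 + 169.4·0.6349 = 120.2 t (target 120.2 t)
  Na2O: 33.06·0.4356 = 14.40 t (target 14.40 t)
  MgO: 6.318·0.9849 + 169.4·0.3158 = 59.72 t (target 59.72 t)
Glass-mass sanity pass: total charge less LOI = 250.0 t (oxide target masses add up to 250.0 t; versus the stated basis of 250.0 t — rounding explains the deltas).
Batch grand total — Σ batch = 291.2 t; ignition loss, Σ(batch × LOI) = 41.24 t; as yield: glass ÷ batch → 85.84%.

Revised batch per 250.0 t glass melt:
  Lithium carbonate: 11.33 t
  Na2SO4: 33.06 t
  Witherite: 32.71 t
  Periclase: 6.318 t
  Zircon: 38.38 t
  Talc: 169.4 t
Total batch = 291.2 t; LOI loss = 41.24 t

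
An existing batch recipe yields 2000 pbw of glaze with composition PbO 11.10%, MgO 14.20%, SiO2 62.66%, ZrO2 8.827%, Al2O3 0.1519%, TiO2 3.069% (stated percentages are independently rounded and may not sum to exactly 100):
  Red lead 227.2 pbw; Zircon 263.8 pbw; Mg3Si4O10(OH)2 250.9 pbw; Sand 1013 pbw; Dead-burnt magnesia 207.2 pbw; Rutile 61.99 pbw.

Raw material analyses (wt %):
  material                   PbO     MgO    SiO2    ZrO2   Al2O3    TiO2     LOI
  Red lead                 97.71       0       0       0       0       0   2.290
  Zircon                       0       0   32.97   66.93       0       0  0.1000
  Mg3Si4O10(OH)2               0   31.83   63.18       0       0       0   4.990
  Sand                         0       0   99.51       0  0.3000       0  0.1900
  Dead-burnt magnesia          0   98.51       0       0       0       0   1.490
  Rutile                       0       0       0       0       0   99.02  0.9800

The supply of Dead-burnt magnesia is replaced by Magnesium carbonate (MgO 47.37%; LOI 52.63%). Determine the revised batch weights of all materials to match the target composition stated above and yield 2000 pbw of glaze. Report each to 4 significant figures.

Revised batch per 2000 pbw glaze:
  Red lead: 227.2 pbw
  Zircon: 263.8 pbw
  Mg3Si4O10(OH)2: 250.9 pbw
  Sand: 1013 pbw
  Magnesium carbonate: 430.9 pbw
  Rutile: 61.99 pbw
Total batch = 2248 pbw; LOI loss = 247.3 pbw

The intermediate values are shown, rounded to four significant figures, between the steps — full precision is kept in all steps. Each reported value undergoes a single rounding. The derived quantities, which include totals, ignition loss, glass mass, yield, the six compositions, are computed at exact precision, as set out in problem or answer, using the weight values for 2000 pbw of glass.
Target masses of each oxide per 2000 pbw glaze:
  PbO: 11.10% × 2000 = 222.0 pbw
  MgO: 14.20% × 2000 = 284.0 pbw
  SiO2: 62.66% × 2000 = 1253 pbw
  ZrO2: 8.827% × 2000 = 176.5 pbw
  Al2O3: 0.1519% × 2000 = 3.038 pbw
  TiO2: 3.069% × 2000 = 61.38 pbw
Verifying the oxide balance per the reported batch figures, against the basis in use (sums match the target masses within answer rounding):
  PbO: 227.2·0.9771 = 222.0 pbw (target 222.0 pbw)
  MgO: 250.9·0.3183 + 430.9·0.4737 = 284.0 pbw (target 284.0 pbw)
  SiO2: 263.8·0.3297 + 250.9·0.6318 + 1013·0.9951 = 1254 pbw (target 1253 pbw)
  ZrO2: 263.8·0.6693 = 176.6 pbw (target 176.5 pbw)
  Al2O3: 1013·0.003000 = 3.039 pbw (target 3.038 pbw)
  TiO2: 61.99·0.9902 = 61.38 pbw (target 61.38 pbw)
Mass balance on the glass: the batch minus its LOI: 2000 pbw (per-oxide target masses sum to 2000 pbw; with the basis standing at 2000 pbw — a pure rounding effect).
Total batch = Σ batch = 2248 pbw; LOI loss = Σ batch·LOI = 247.3 pbw; yield, glass over the total, = 89.00%.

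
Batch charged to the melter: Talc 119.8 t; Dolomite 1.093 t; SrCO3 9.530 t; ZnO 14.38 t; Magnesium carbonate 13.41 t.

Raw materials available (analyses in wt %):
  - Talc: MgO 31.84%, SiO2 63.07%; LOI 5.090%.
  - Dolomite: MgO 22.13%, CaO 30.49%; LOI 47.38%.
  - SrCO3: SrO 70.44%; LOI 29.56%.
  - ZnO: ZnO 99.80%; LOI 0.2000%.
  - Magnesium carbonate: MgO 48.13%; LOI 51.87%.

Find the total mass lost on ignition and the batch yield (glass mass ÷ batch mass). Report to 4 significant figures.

LOI loss = 16.42 t; glass = 141.8 t; yield = 89.62%

In-progress results are shown (rounded to 4 significant figures) on the page — all internal work holds full float precision through every step. Every reported result carries a single rounding — the derived quantities are rebuilt from the weighed amounts at 141.8 t of glass in full precision (totals, LOI, net glass mass, the five compositions, the yield) as written in problem or answer.
Per-material ignition loss:
  Talc: 119.8 × 0.05090 = 6.098 t
  Dolomite: 1.093 × 0.4738 = 0.5179 t
  SrCO3: 9.530 × 0.2956 = 2.817 t
  ZnO: 14.38 × 0.002000 = 0.02876 t
  Magnesium carbonate: 13.41 × 0.5187 = 6.956 t
Total LOI = 16.42 t
Glass = batch − LOI = 158.2 − 16.42 = 141.8 t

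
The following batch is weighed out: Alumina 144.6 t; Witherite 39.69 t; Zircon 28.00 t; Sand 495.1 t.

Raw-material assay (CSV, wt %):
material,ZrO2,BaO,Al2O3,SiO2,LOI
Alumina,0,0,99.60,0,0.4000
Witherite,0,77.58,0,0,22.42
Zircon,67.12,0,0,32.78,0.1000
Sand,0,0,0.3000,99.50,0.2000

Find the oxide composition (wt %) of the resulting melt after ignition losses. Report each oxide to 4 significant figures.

Each numeric step keeps exact precision at every stage; intermediates are shown, rounded to four significant digits, on the page; each reported number undergoes a single rounding — the derived quantities (ignition loss, the four compositions, net glass mass, the yield, totals) are computed using the weight values at 696.9 t of glass in full precision as set out in the question or the answer.
Mass of each oxide from the mix:
  ZrO2: 28.00·0.6712 = 18.79 t
  BaO: 39.69·0.7758 = 30.79 t
  Al2O3: 144.6·0.9960 + 495.1·0.003000 = 145.5 t
  SiO2: 28.00·0.3278 + 495.1·0.9950 = 501.8 t
LOI: 144.6·0.004000 + 39.69·0.2242 + 28.00·0.001000 + 495.1·0.002000 = 10.50 t
Net of LOI, the glass mass = 707.4 − 10.50 = 696.9 t (equal to the oxide-mass sum)
percent share: oxide ÷ glass, ×100

Glass mass = 696.9 t (batch 707.4 − LOI 10.50).
Composition: ZrO2 2.697%, BaO 4.418%, Al2O3 20.88%, SiO2 72.01%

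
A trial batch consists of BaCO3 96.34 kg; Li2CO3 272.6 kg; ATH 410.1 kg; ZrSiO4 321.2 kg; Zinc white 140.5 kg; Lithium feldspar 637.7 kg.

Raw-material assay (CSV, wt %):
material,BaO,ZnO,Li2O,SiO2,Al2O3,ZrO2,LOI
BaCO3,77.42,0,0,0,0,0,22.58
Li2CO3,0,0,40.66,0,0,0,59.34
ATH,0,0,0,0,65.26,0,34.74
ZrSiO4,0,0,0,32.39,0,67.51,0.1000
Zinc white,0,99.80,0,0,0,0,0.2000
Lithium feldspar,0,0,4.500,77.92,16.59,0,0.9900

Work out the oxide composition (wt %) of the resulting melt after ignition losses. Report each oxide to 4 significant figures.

Every computation carries exact precision in every operation; working values are displayed rounded to 4 significant figures when written out — each reported number includes exactly one rounding. All derived quantities are re-derived in exact precision (yield, net glass mass, the totals, LOI, six oxide percentages) starting from the weights per 1546 kg of glass exactly as printed in question or answer.
Per-oxide mass from batch:
  BaO: 96.34·0.7742 = 74.59 kg
  ZnO: 140.5·0.9980 = 140.2 kg
  Li2O: 272.6·0.4066 + 637.7·0.04500 = 139.5 kg
  SiO2: 321.2·0.3239 + 637.7·0.7792 = 600.9 kg
  Al2O3: 410.1·0.6526 + 637.7·0.1659 = 373.4 kg
  ZrO2: 321.2·0.6751 = 216.8 kg
LOI: 96.34·0.2258 + 272.6·0.5934 + 410.1·0.3474 + 321.2·0.001000 + 140.5·0.002000 + 637.7·0.009900 = 332.9 kg
Glass = total batch minus LOI = 1878 − 332.9 = 1546 kg (= Σ oxide masses)
percent by weight: oxide/glass ×100

Glass mass = 1546 kg (batch 1878 − LOI 332.9).
Composition: BaO 4.826%, ZnO 9.072%, Li2O 9.028%, SiO2 38.88%, Al2O3 24.16%, ZrO2 14.03%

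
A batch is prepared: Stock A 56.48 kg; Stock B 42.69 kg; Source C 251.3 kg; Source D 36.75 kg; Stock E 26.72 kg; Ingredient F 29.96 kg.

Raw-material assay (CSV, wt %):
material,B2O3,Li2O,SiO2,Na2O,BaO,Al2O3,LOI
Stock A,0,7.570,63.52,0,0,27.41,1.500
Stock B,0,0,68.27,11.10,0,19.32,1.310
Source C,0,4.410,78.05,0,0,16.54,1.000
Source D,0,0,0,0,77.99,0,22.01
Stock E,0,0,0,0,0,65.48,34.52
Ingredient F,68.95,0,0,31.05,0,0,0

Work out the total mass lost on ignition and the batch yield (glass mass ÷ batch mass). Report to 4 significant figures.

LOI loss = 21.23 kg; glass = 422.7 kg; yield = 95.22%

All internal work runs at full float precision from start to finish — rounding to four significant figures extends to each in-between result as printed; every reported result receives exactly one rounding. The derived quantities, including yield, ignition loss, six oxide percentages, the totals, net glass mass, are computed from the weighed amounts on 422.7 kg of glass at exact precision, precisely as stated by the problem or the answer.
Each material's LOI contribution:
  Stock A: 56.48 × 0.01500 = 0.8472 kg
  Stock B: 42.69 × 0.01310 = 0.5592 kg
  Source C: 251.3 × 0.01000 = 2.513 kg
  Source D: 36.75 × 0.2201 = 8.089 kg
  Stock E: 26.72 × 0.3452 = 9.224 kg
  Ingredient F: 29.96 × 0 = 0 kg
Total LOI = 21.23 kg
Glass = batch − LOI = 443.9 − 21.23 = 422.7 kg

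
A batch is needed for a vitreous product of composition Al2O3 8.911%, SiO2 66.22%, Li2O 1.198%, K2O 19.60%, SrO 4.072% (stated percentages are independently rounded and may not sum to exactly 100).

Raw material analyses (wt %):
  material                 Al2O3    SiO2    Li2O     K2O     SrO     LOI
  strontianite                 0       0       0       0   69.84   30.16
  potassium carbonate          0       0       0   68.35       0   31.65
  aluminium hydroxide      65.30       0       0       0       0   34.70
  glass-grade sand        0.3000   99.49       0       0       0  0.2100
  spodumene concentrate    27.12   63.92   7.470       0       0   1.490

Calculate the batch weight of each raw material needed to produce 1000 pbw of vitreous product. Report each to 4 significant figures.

Batch per 1000 pbw vitreous product:
  strontianite: 58.30 pbw
  potassium carbonate: 286.8 pbw
  aluminium hydroxide: 67.27 pbw
  glass-grade sand: 562.6 pbw
  spodumene concentrate: 160.4 pbw
Total batch = 1135 pbw; LOI loss = 135.3 pbw; yield = 88.09%

In-progress results appear rounded off to 4 significant digits across the worked steps. The whole derivation runs at full float precision at every stage — every reported number receives exactly one rounding. The derived quantities, including ignition loss, totals, net glass mass, the yield, five oxide percentages, are rebuilt using the weight values on 1000 pbw of glass in exact precision as written in the problem or answer text.
Per-oxide target masses for 1000 pbw vitreous product:
  Al2O3: 8.911% × 1000 = 89.11 pbw
  SiO2: 66.22% × 1000 = 662.2 pbw
  Li2O: 1.198% × 1000 = 11.98 pbw
  K2O: 19.60% × 1000 = 196.0 pbw
  SrO: 4.072% × 1000 = 40.72 pbw
Verifying the oxide balance from the weights as reported, relative to the basis at hand (sum by sum, the targets are met given rounding of the digits):
  Al2O3: 67.27·0.6530 + 562.6·0.003000 + 160.4·0.2712 = 89.12 pbw (target 89.11 pbw)
  SiO2: 562.6·0.9949 + 160.4·0.6392 = 662.3 pbw (target 662.2 pbw)
  Li2O: 160.4·0.07470 = 11.98 pbw (target 11.98 pbw)
  K2O: 286.8·0.6835 = 196.0 pbw (target 196.0 pbw)
  SrO: 58.30·0.6984 = 40.72 pbw (target 40.72 pbw)
Glass mass check: the batch minus its LOI: 1000 pbw (summing oxide targets gives 1000 pbw; versus the stated basis of 1000 pbw — deltas are rounding alone).
Summing the batch: Σ batch = 1135 pbw; ignition loss, Σ(batch × LOI) = 135.3 pbw; yield, glass over the total, = 88.09%.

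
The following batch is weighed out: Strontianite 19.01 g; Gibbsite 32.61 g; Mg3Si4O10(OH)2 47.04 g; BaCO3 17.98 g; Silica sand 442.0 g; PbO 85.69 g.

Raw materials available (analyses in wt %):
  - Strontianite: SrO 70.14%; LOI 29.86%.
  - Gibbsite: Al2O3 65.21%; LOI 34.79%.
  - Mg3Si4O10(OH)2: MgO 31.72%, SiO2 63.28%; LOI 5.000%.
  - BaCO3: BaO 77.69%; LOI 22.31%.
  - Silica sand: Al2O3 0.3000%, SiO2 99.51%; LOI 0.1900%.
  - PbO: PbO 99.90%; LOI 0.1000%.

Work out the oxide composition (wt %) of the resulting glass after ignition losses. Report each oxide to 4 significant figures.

Glass mass = 620.0 g (batch 644.3 − LOI 24.31).
Composition: Al2O3 3.644%, MgO 2.407%, SrO 2.151%, PbO 13.81%, SiO2 75.74%, BaO 2.253%

The working math keeps exact precision all the way through — in-progress results are shown, rounded to four significant digits, within the worked lines. Each reported result is rounded only once — the derived quantities are recomputed at exact precision (ignition loss, the totals, the six compositions, glass mass, the yield) using the weight values at 620.0 g of glass exactly as printed in either problem or answer.
Delivered oxide masses:
  Al2O3: 32.61·0.6521 + 442.0·0.003000 = 22.59 g
  MgO: 47.04·0.3172 = 14.92 g
  SrO: 19.01·0.7014 = 13.33 g
  PbO: 85.69·0.9990 = 85.60 g
  SiO2: 47.04·0.6328 + 442.0·0.9951 = 469.6 g
  BaO: 17.98·0.7769 = 13.97 g
LOI: 19.01·0.2986 + 32.61·0.3479 + 47.04·0.05000 + 17.98·0.2231 + 442.0·0.001900 + 85.69·0.001000 = 24.31 g
Net of LOI, the glass mass = 644.3 − 24.31 = 620.0 g (= Σ oxide masses)
wt %: oxide over glass, times 100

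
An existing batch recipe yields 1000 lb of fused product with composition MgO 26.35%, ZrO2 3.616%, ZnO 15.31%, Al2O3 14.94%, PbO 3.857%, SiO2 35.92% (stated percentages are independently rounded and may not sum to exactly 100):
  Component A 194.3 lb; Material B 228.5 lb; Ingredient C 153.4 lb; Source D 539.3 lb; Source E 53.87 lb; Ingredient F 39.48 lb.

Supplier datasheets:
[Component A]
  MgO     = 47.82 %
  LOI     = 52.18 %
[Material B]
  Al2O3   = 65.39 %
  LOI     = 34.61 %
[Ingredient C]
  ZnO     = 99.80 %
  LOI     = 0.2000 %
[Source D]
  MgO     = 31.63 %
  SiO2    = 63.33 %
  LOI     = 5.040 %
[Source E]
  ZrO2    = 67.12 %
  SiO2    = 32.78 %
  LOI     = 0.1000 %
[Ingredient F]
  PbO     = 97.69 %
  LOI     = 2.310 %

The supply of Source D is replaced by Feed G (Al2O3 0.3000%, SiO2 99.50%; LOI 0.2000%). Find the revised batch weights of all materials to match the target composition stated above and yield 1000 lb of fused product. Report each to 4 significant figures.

Working values are displayed with 4-significant-figure rounding in the printout — the working math carries exact precision all the way through — every reported value takes exactly one rounding — the derived quantities (LOI, totals, yield, the six compositions, glass mass) are computed using the weight values per 1000 lb of glass at full float precision, exactly as shown in the problem or answer text.
The oxide mass targets at 1000 lb fused product:
  MgO: 26.35% × 1000 = 263.5 lb
  ZrO2: 3.616% × 1000 = 36.16 lb
  ZnO: 15.31% × 1000 = 153.1 lb
  Al2O3: 14.94% × 1000 = 149.4 lb
  PbO: 3.857% × 1000 = 38.57 lb
  SiO2: 35.92% × 1000 = 359.2 lb
Checking each oxide sum applying the batch weights above, for the quoted basis mass (every target is met by its sum within answer rounding):
  MgO: 551.0·0.4782 = 263.5 lb (target 263.5 lb)
  ZrO2: 53.87·0.6712 = 36.16 lb (target 36.16 lb)
  ZnO: 153.4·0.9980 = 153.1 lb (target 153.1 lb)
  Al2O3: 226.9·0.6539 + 343.3·0.003000 = 149.4 lb (target 149.4 lb)
  PbO: 39.48·0.9769 = 38.57 lb (target 38.57 lb)
  SiO2: 343.3·0.9950 + 53.87·0.3278 = 359.2 lb (target 359.2 lb)
Glass-mass closure: net batch after ignition = 999.9 lb (the Σ of target masses is 999.9 lb; against the stated basis, 1000 lb — deltas are rounding alone).
Summing the batch: Σ batch = 1368 lb; LOI removed, Σ of batch·LOI: 368.0 lb; yield, glass over the total, = 73.10%.

Revised batch per 1000 lb fused product:
  Component A: 551.0 lb
  Material B: 226.9 lb
  Ingredient C: 153.4 lb
  Feed G: 343.3 lb
  Source E: 53.87 lb
  Ingredient F: 39.48 lb
Total batch = 1368 lb; LOI loss = 368.0 lb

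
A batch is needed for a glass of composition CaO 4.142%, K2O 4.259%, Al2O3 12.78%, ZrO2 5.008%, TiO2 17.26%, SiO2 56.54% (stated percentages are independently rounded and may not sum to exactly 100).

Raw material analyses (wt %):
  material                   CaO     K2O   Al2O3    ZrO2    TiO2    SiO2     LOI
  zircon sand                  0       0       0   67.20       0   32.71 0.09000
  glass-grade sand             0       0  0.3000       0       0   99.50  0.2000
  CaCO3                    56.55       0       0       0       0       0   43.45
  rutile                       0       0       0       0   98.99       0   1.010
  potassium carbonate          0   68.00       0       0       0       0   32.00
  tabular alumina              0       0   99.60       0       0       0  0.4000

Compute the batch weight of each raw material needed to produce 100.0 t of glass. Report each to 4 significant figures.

Mid-chain values are printed rounded to four significant digits as written. The whole derivation maintains exact precision throughout. Every reported value receives exactly one rounding — all derived quantities (ignition loss, six oxide percentages, totals, yield, net glass mass) are rebuilt in full float precision from the weighed amounts at 100.0 t of glass, as set out in the problem or answer text.
Target masses of each oxide per 100.0 t glass:
  CaO: 4.142% × 100.0 = 4.142 t
  K2O: 4.259% × 100.0 = 4.259 t
  Al2O3: 12.78% × 100.0 = 12.78 t
  ZrO2: 5.008% × 100.0 = 5.008 t
  TiO2: 17.26% × 100.0 = 17.26 t
  SiO2: 56.54% × 100.0 = 56.54 t
Per-oxide balance check per the reported batch figures, under the basis named above (every target is met by its sum up to rounding of the answer):
  CaO: 7.324·0.5655 = 4.142 t (target 4.142 t)
  K2O: 6.263·0.6800 = 4.259 t (target 4.259 t)
  Al2O3: 54.37·0.003000 + 12.67·0.9960 = 12.78 t (target 12.78 t)
  ZrO2: 7.452·0.6720 = 5.008 t (target 5.008 t)
  TiO2: 17.44·0.9899 = 17.26 t (target 17.26 t)
  SiO2: 7.452·0.3271 + 54.37·0.9950 = 56.54 t (target 56.54 t)
Glass mass check: batch total minus LOI = 99.99 t (the Σ of target masses is 99.99 t; with the basis standing at 100.0 t — rounding explains the deltas).
Summing the batch: Σ batch = 105.5 t; LOI removed, Σ of batch·LOI: 5.529 t; glass ÷ batch gives a yield of 94.76%.

Batch per 100.0 t glass:
  zircon sand: 7.452 t
  glass-grade sand: 54.37 t
  CaCO3: 7.324 t
  rutile: 17.44 t
  potassium carbonate: 6.263 t
  tabular alumina: 12.67 t
Total batch = 105.5 t; LOI loss = 5.529 t; yield = 94.76%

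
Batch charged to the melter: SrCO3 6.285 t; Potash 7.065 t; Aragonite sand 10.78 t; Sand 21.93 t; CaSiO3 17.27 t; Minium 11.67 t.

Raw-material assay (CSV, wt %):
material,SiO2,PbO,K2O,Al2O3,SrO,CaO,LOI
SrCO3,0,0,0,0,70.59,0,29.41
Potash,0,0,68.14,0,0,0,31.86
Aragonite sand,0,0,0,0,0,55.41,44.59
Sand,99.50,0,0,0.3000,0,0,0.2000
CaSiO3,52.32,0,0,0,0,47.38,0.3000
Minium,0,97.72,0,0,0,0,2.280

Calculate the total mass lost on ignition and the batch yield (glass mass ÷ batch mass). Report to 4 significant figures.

LOI loss = 9.268 t; glass = 65.73 t; yield = 87.64%

Every computation keeps full precision in every operation — rounding to 4 significant digits extends to each intermediate as displayed — exactly one rounding goes into each reported value; derived quantities are recomputed from the batch weights at 65.73 t of glass at exact precision (ignition loss, the totals, yield, six oxide percentages, net glass mass) as given in either problem or answer.
Ignition loss by material:
  SrCO3: 6.285 × 0.2941 = 1.848 t
  Potash: 7.065 × 0.3186 = 2.251 t
  Aragonite sand: 10.78 × 0.4459 = 4.807 t
  Sand: 21.93 × 0.002000 = 0.04386 t
  CaSiO3: 17.27 × 0.003000 = 0.05181 t
  Minium: 11.67 × 0.02280 = 0.2661 t
Total LOI = 9.268 t
Glass = batch − LOI = 75.00 − 9.268 = 65.73 t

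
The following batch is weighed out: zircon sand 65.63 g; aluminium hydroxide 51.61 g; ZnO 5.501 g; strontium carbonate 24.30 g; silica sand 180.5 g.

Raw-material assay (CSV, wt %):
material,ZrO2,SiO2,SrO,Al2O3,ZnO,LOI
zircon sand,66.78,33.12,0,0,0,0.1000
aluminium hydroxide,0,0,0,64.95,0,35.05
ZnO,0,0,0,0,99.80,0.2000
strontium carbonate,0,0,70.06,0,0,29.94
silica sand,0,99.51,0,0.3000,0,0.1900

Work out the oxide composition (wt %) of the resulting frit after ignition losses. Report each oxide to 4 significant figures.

In-progress results are printed rounded to 4 significant figures when written out. Each numeric step keeps exact precision at every stage. Each reported number carries a single rounding; derived quantities, which include ignition loss, net glass mass, the totals, the five compositions, the yield, are re-derived in full precision, as written in the problem or the answer, from the batch weights per 301.8 g of glass.
Delivered oxide masses:
  ZrO2: 65.63·0.6678 = 43.83 g
  SiO2: 65.63·0.3312 + 180.5·0.9951 = 201.4 g
  SrO: 24.30·0.7006 = 17.02 g
  Al2O3: 51.61·0.6495 + 180.5·0.003000 = 34.06 g
  ZnO: 5.501·0.9980 = 5.490 g
LOI: 65.63·0.001000 + 51.61·0.3505 + 5.501·0.002000 + 24.30·0.2994 + 180.5·0.001900 = 25.78 g
Glass = total batch minus LOI = 327.5 − 25.78 = 301.8 g (matching Σ of the oxides)
each wt % is 100 × oxide ÷ glass

Glass mass = 301.8 g (batch 327.5 − LOI 25.78).
Composition: ZrO2 14.52%, SiO2 66.73%, SrO 5.642%, Al2O3 11.29%, ZnO 1.819%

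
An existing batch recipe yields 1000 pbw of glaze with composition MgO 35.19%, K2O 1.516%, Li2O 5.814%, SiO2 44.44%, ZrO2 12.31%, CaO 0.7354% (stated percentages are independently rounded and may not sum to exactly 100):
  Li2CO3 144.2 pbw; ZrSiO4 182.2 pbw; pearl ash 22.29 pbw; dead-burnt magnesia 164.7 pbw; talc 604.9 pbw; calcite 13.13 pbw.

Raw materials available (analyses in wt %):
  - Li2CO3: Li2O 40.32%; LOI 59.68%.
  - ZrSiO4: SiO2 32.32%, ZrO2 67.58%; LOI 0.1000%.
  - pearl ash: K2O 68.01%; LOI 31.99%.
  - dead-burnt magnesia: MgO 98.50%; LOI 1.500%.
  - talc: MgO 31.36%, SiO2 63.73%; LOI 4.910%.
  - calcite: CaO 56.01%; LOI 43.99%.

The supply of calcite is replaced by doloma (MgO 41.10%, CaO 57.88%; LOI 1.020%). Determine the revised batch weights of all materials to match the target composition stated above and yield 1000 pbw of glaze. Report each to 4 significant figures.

Revised batch per 1000 pbw glaze:
  Li2CO3: 144.2 pbw
  ZrSiO4: 182.2 pbw
  pearl ash: 22.29 pbw
  dead-burnt magnesia: 159.4 pbw
  talc: 604.9 pbw
  doloma: 12.71 pbw
Total batch = 1126 pbw; LOI loss = 125.6 pbw

All internal work maintains exact precision throughout — working values appear rounded off to 4 significant digits on the page — each reported figure sees exactly one rounding — derived quantities, which include the totals, the six compositions, yield, LOI, glass mass, are recomputed in exact precision, as they appear in the problem or the answer, from the weighed amounts for 1000 pbw of glass.
Target oxide masses per 1000 pbw glaze:
  MgO: 35.19% × 1000 = 351.9 pbw
  K2O: 1.516% × 1000 = 15.16 pbw
  Li2O: 5.814% × 1000 = 58.14 pbw
  SiO2: 44.44% × 1000 = 444.4 pbw
  ZrO2: 12.31% × 1000 = 123.1 pbw
  CaO: 0.7354% × 1000 = 7.354 pbw
Balance tally, oxide-wise, with the batch weights as given, versus the basis set out (oxide sums agree with the targets once rounding is allowed for):
  MgO: 159.4·0.9850 + 604.9·0.3136 + 12.71·0.4110 = 351.9 pbw (target 351.9 pbw)
  K2O: 22.29·0.6801 = 15.16 pbw (target 15.16 pbw)
  Li2O: 144.2·0.4032 = 58.14 pbw (target 58.14 pbw)
  SiO2: 182.2·0.3232 + 604.9·0.6373 = 444.4 pbw (target 444.4 pbw)
  ZrO2: 182.2·0.6758 = 123.1 pbw (target 123.1 pbw)
  CaO: 12.71·0.5788 = 7.357 pbw (target 7.354 pbw)
Glass-mass bookkeeping: the batch minus its LOI: 1000 pbw (the targets, summed, come to 1000 pbw; basis as stated: 1000 pbw — deltas are rounding alone).
Batch total: Σ batch = 1126 pbw; ignition loss, Σ(batch × LOI) = 125.6 pbw; glass ÷ batch gives a yield of 88.84%.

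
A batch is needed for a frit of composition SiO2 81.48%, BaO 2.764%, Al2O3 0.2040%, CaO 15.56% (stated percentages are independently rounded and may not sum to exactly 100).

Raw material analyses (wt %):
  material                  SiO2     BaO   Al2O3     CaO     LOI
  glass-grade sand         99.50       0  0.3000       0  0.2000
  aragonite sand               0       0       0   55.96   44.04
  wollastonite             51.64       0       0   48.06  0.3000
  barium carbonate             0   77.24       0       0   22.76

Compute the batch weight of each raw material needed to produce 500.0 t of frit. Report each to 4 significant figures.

Batch per 500.0 t frit:
  glass-grade sand: 340.0 t
  aragonite sand: 24.11 t
  wollastonite: 133.8 t
  barium carbonate: 17.89 t
Total batch = 515.8 t; LOI loss = 15.77 t; yield = 96.94%

Values along the way appear, rounded to 4 significant digits, at each printed step — every computation maintains full float precision at every stage; exactly one rounding goes into each reported result; all derived quantities (ignition loss, glass mass, the totals, yield, four oxide percentages) are rebuilt from the weighed amounts on 500.0 t of glass at full precision, as set out in the problem or the answer.
The oxide mass targets at 500.0 t frit:
  SiO2: 81.48% × 500.0 = 407.4 t
  BaO: 2.764% × 500.0 = 13.82 t
  Al2O3: 0.2040% × 500.0 = 1.020 t
  CaO: 15.56% × 500.0 = 77.80 t
Sums-versus-targets review with the batch weights as given, for the quoted basis mass (summed amounts equal target values exact up to rounding of places):
  SiO2: 340.0·0.9950 + 133.8·0.5164 = 407.4 t (target 407.4 t)
  BaO: 17.89·0.7724 = 13.82 t (target 13.82 t)
  Al2O3: 340.0·0.003000 = 1.020 t (target 1.020 t)
  CaO: 24.11·0.5596 + 133.8·0.4806 = 77.80 t (target 77.80 t)
Consistency of the glass mass: batch total minus LOI = 500.0 t (oxide target masses add up to 500.0 t; the stated basis being 500.0 t — differing by rounding only).
Batch grand total — Σ batch = 515.8 t; Σ batch·LOI gives LOI loss = 15.77 t; yield: glass divided by total = 96.94%.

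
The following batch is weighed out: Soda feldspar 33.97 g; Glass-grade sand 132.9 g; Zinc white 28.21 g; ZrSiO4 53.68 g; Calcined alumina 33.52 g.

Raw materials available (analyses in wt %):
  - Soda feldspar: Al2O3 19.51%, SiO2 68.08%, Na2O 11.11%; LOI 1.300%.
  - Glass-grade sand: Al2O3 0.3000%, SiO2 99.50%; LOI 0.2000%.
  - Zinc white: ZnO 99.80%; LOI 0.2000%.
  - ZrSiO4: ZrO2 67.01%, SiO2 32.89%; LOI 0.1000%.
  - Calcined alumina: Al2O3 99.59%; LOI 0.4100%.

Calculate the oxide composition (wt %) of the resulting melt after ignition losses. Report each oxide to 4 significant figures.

Glass mass = 281.3 g (batch 282.3 − LOI 0.9549).
Composition: Al2O3 14.36%, ZrO2 12.79%, ZnO 10.01%, SiO2 61.50%, Na2O 1.342%

The intermediate values appear (rounded to 4 significant digits) when written out. Each numeric step keeps full precision in every operation; a single rounding produces every reported value. The derived quantities, which include ignition loss, glass mass, totals, the yield, the five compositions, are recomputed in exact precision, as set out in question or answer, starting from the weights per 281.3 g of glass.
What the batch supplies per oxide:
  Al2O3: 33.97·0.1951 + 132.9·0.003000 + 33.52·0.9959 = 40.41 g
  ZrO2: 53.68·0.6701 = 35.97 g
  ZnO: 28.21·0.9980 = 28.15 g
  SiO2: 33.97·0.6808 + 132.9·0.9950 + 53.68·0.3289 = 173.0 g
  Na2O: 33.97·0.1111 = 3.774 g
LOI: 33.97·0.01300 + 132.9·0.002000 + 28.21·0.002000 + 53.68·0.001000 + 33.52·0.004100 = 0.9549 g
batch − LOI leaves glass = 282.3 − 0.9549 = 281.3 g (equal to the oxide-mass sum)
wt % = oxide mass / glass mass × 100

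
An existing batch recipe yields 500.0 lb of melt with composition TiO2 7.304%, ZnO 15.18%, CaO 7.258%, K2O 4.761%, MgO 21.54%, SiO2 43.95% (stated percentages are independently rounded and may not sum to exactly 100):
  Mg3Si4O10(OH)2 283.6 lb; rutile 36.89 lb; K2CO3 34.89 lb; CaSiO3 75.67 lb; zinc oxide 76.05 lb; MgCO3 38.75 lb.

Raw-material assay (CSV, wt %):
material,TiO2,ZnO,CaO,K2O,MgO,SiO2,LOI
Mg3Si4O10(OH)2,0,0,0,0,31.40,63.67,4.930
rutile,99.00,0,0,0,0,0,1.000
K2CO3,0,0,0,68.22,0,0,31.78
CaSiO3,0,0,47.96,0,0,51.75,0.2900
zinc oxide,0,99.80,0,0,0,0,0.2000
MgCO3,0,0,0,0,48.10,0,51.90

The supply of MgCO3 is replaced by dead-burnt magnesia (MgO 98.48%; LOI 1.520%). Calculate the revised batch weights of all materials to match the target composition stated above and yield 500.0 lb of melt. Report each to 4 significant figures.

Revised batch per 500.0 lb melt:
  Mg3Si4O10(OH)2: 283.6 lb
  rutile: 36.89 lb
  K2CO3: 34.89 lb
  CaSiO3: 75.67 lb
  zinc oxide: 76.05 lb
  dead-burnt magnesia: 18.93 lb
Total batch = 526.0 lb; LOI loss = 26.10 lb

All arithmetic maintains full float precision at every stage — the intermediate values are shown, rounded to 4 significant digits, in the working — each reported value includes exactly one rounding — the derived quantities (yield, six oxide percentages, glass mass, totals, LOI) are re-derived starting from the weights on 500.0 lb of glass at full float precision as written in the question or the answer.
Target oxide masses per 500.0 lb melt:
  TiO2: 7.304% × 500.0 = 36.52 lb
  ZnO: 15.18% × 500.0 = 75.90 lb
  CaO: 7.258% × 500.0 = 36.29 lb
  K2O: 4.761% × 500.0 = 23.80 lb
  MgO: 21.54% × 500.0 = 107.7 lb
  SiO2: 43.95% × 500.0 = 219.8 lb
Balance tally, oxide-wise, from the weights as reported, versus the basis set out (target by target, the sums agree inside rounding margins):
  TiO2: 36.89·0.9900 = 36.52 lb (target 36.52 lb)
  ZnO: 76.05·0.9980 = 75.90 lb (target 75.90 lb)
  CaO: 75.67·0.4796 = 36.29 lb (target 36.29 lb)
  K2O: 34.89·0.6822 = 23.80 lb (target 23.80 lb)
  MgO: 283.6·0.3140 + 18.93·0.9848 = 107.7 lb (target 107.7 lb)
  SiO2: 283.6·0.6367 + 75.67·0.5175 = 219.7 lb (target 219.8 lb)
Glass-mass sanity pass: batch total minus LOI = 499.9 lb (targets for the oxides total 500.0 lb; with the basis standing at 500.0 lb — a pure rounding effect).
Summing the batch: Σ batch = 526.0 lb; loss to ignition Σ batch·LOI = 26.10 lb; yield, glass over the total, = 95.04%.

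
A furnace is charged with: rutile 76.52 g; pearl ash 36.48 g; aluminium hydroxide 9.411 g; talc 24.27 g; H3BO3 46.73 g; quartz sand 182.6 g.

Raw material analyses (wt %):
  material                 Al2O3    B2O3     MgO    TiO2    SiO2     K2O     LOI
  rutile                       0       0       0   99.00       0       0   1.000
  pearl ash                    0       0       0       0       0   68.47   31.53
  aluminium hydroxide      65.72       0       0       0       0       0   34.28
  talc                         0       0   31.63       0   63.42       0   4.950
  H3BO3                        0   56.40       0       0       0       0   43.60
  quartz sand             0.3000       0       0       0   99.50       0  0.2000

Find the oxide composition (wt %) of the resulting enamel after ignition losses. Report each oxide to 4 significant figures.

Glass mass = 338.6 g (batch 376.0 − LOI 37.43).
Composition: Al2O3 1.989%, B2O3 7.784%, MgO 2.267%, TiO2 22.37%, SiO2 58.21%, K2O 7.377%

Mid-chain values appear rounded to four significant digits when written out. Full precision is maintained from first step to last; each reported result undergoes a single rounding — the derived quantities are computed from the weighed amounts on 338.6 g of glass in exact precision (net glass mass, yield, six oxide percentages, the totals, ignition loss) as set out in either problem or answer.
Oxide masses out of the charge:
  Al2O3: 9.411·0.6572 + 182.6·0.003000 = 6.733 g
  B2O3: 46.73·0.5640 = 26.36 g
  MgO: 24.27·0.3163 = 7.677 g
  TiO2: 76.52·0.9900 = 75.75 g
  SiO2: 24.27·0.6342 + 182.6·0.9950 = 197.1 g
  K2O: 36.48·0.6847 = 24.98 g
LOI: 76.52·0.01000 + 36.48·0.3153 + 9.411·0.3428 + 24.27·0.04950 + 46.73·0.4360 + 182.6·0.002000 = 37.43 g
batch − LOI leaves glass = 376.0 − 37.43 = 338.6 g (the oxide masses sum to this)
wt % = oxide mass / glass mass × 100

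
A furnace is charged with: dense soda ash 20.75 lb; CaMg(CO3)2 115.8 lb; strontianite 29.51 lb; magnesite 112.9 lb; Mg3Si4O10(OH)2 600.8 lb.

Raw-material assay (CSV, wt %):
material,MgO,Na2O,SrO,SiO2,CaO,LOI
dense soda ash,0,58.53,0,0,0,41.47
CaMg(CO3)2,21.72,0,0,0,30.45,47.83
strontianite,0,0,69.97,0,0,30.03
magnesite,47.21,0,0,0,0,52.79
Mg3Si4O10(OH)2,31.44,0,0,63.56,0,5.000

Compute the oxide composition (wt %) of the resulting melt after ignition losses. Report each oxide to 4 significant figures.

Glass mass = 717.3 lb (batch 879.8 − LOI 162.5).
Composition: MgO 37.27%, Na2O 1.693%, SrO 2.879%, SiO2 53.24%, CaO 4.916%

Working values are rounded to 4 significant figures when displayed; exact precision is held from start to finish — exactly one rounding is applied to every reported figure. The derived quantities (the totals, yield, five oxide percentages, glass mass, ignition loss) are re-derived in full float precision using the weight values per 717.3 lb of glass, as set out in the problem or the answer.
Delivered oxide masses:
  MgO: 115.8·0.2172 + 112.9·0.4721 + 600.8·0.3144 = 267.3 lb
  Na2O: 20.75·0.5853 = 12.14 lb
  SrO: 29.51·0.6997 = 20.65 lb
  SiO2: 600.8·0.6356 = 381.9 lb
  CaO: 115.8·0.3045 = 35.26 lb
LOI: 20.75·0.4147 + 115.8·0.4783 + 29.51·0.3003 + 112.9·0.5279 + 600.8·0.05000 = 162.5 lb
Resulting glass, batch − LOI: 879.8 − 162.5 = 717.3 lb (matching Σ of the oxides)
wt %: oxide over glass, times 100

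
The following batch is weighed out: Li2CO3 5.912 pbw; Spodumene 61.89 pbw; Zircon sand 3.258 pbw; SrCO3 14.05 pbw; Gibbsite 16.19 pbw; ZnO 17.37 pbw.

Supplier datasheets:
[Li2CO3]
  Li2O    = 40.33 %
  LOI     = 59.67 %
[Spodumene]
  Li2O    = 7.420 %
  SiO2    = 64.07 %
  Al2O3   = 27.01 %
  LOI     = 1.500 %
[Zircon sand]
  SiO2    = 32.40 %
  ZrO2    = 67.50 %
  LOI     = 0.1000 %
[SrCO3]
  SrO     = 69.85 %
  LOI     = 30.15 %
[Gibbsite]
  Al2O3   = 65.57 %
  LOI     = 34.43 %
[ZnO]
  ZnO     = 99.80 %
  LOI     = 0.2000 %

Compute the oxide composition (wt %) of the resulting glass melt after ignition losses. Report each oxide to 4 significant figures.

Glass mass = 104.4 pbw (batch 118.7 − LOI 14.30).
Composition: Li2O 6.685%, SiO2 39.01%, Al2O3 26.19%, SrO 9.403%, ZnO 16.61%, ZrO2 2.107%

Each numeric step keeps exact precision through the solve. Values along the way are printed rounded to 4 significant digits at each printed step — each reported result takes a single rounding. All derived quantities, which include the yield, net glass mass, six oxide percentages, totals, ignition loss, are recomputed in full float precision, as they appear in question or answer, from the weighed amounts for 104.4 pbw of glass.
Delivered oxide masses:
  Li2O: 5.912·0.4033 + 61.89·0.07420 = 6.977 pbw
  SiO2: 61.89·0.6407 + 3.258·0.3240 = 40.71 pbw
  Al2O3: 61.89·0.2701 + 16.19·0.6557 = 27.33 pbw
  SrO: 14.05·0.6985 = 9.814 pbw
  ZnO: 17.37·0.9980 = 17.34 pbw
  ZrO2: 3.258·0.6750 = 2.199 pbw
LOI: 5.912·0.5967 + 61.89·0.01500 + 3.258·0.001000 + 14.05·0.3015 + 16.19·0.3443 + 17.37·0.002000 = 14.30 pbw
The glass mass, total less LOI, = 118.7 − 14.30 = 104.4 pbw (= Σ oxide masses)
each oxide over glass, ×100, is wt %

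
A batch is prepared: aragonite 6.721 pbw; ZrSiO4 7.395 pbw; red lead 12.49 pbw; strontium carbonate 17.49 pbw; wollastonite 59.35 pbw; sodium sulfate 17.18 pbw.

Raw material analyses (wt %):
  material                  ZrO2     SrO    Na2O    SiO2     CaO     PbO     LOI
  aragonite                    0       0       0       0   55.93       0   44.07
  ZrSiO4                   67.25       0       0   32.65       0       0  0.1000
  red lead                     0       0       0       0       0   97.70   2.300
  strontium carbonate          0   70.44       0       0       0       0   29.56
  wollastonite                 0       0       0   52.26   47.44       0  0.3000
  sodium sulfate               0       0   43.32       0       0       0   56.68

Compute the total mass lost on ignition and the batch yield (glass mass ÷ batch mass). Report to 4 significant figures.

Each numeric step maintains full float precision through the solve; in-progress results are printed (rounded to four significant digits) alongside each step; every reported value takes exactly one rounding. The derived quantities, including six oxide percentages, ignition loss, the yield, net glass mass, the totals, are rebuilt from the batch weights for 102.3 pbw of glass at full precision, as set out in either problem or answer.
Material-by-material LOI:
  aragonite: 6.721 × 0.4407 = 2.962 pbw
  ZrSiO4: 7.395 × 0.001000 = 0.007395 pbw
  red lead: 12.49 × 0.02300 = 0.2873 pbw
  strontium carbonate: 17.49 × 0.2956 = 5.170 pbw
  wollastonite: 59.35 × 0.003000 = 0.1781 pbw
  sodium sulfate: 17.18 × 0.5668 = 9.738 pbw
Total LOI = 18.34 pbw
Glass = batch − LOI = 120.6 − 18.34 = 102.3 pbw

LOI loss = 18.34 pbw; glass = 102.3 pbw; yield = 84.79%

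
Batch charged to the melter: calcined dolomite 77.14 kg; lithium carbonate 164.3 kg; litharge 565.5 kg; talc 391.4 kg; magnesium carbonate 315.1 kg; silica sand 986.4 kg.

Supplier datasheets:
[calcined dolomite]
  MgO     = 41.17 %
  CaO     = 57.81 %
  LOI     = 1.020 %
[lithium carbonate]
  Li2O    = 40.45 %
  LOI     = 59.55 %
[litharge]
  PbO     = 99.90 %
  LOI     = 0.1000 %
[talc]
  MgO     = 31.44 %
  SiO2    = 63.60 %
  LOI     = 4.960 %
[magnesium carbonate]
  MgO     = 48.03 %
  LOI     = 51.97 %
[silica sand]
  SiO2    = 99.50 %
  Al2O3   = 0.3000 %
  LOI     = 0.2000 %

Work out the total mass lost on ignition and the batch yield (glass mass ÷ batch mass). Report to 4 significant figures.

LOI loss = 284.3 kg; glass = 2216 kg; yield = 88.63%

Each numeric step runs at exact precision through the solve — working values appear rounded off to 4 significant digits at each printed step. A single rounding finalizes every reported result — all derived quantities are re-derived from the weighed amounts per 2216 kg of glass at exact precision (totals, LOI, net glass mass, yield, the six compositions) as given in either problem or answer.
Ignition loss by material:
  calcined dolomite: 77.14 × 0.01020 = 0.7868 kg
  lithium carbonate: 164.3 × 0.5955 = 97.84 kg
  litharge: 565.5 × 0.001000 = 0.5655 kg
  talc: 391.4 × 0.04960 = 19.41 kg
  magnesium carbonate: 315.1 × 0.5197 = 163.8 kg
  silica sand: 986.4 × 0.002000 = 1.973 kg
Total LOI = 284.3 kg
Glass = batch − LOI = 2500 − 284.3 = 2216 kg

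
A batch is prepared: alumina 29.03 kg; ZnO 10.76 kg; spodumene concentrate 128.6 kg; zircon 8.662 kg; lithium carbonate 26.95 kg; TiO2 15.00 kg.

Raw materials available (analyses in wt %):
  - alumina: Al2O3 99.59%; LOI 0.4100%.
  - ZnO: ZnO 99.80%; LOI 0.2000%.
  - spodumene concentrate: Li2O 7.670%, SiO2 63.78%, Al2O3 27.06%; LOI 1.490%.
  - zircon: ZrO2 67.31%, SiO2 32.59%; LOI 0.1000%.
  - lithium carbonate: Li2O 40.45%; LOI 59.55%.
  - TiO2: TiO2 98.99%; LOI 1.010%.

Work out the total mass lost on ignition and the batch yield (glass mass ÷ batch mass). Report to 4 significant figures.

All internal work runs at full precision in every operation. The intermediate values are printed, with 4-significant-figure rounding, when written out — every reported figure takes a single rounding. All derived quantities are recomputed using the weight values at 200.7 kg of glass in exact precision (totals, net glass mass, the six compositions, the yield, ignition loss) exactly as printed in question or answer.
Ignition loss by material:
  alumina: 29.03 × 0.004100 = 0.1190 kg
  ZnO: 10.76 × 0.002000 = 0.02152 kg
  spodumene concentrate: 128.6 × 0.01490 = 1.916 kg
  zircon: 8.662 × 0.001000 = 0.008662 kg
  lithium carbonate: 26.95 × 0.5955 = 16.05 kg
  TiO2: 15.00 × 0.01010 = 0.1515 kg
Total LOI = 18.27 kg
Glass = batch − LOI = 219.0 − 18.27 = 200.7 kg

LOI loss = 18.27 kg; glass = 200.7 kg; yield = 91.66%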